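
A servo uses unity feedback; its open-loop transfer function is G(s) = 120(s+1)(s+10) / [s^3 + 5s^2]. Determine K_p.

infinity

K_p = lim_{s→0} G(s); with 2 poles at the origin the limit diverges, so K_p = ∞.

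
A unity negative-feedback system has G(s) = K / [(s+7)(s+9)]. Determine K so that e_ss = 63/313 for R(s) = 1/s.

G(s) has no factors of s in the denominator, so the system is type 0.
K_p = lim_{s→0} G(s) = K / (7·9) = (1/63)·K.
e_ss = 1/(1 + K_p) = 63/313 ⇒ 1 + (1/63)·K = 313/63 ⇒ K = 250.

250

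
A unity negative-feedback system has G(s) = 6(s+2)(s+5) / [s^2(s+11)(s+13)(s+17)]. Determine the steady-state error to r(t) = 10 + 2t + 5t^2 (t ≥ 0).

System type = 2 (two poles at s=0). Treating each term separately:
  • 10: tracked with zero error.
  • 2t: tracked with zero error.
  • 5t^2: e_ss = 10/K_a with K_a=60/2431 → 2431/6.
Total e_ss = 2431/6.

2431/6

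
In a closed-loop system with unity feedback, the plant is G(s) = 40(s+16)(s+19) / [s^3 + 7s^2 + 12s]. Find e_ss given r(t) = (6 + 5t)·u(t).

Lowest-order denominator term is 12s, so the open loop has 1 pole at the origin → type 1 system. By superposition:
  • 6: tracked with zero error.
  • 5t: e_ss = 5/K_v with K_v=3040/3 → 3/608.
Total e_ss = 3/608.

3/608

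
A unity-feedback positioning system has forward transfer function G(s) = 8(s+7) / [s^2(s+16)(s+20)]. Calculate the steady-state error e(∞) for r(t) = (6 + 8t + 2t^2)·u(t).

160/7

The open loop has two poles at the origin → type 2 system. Taking each input component in turn:
  • 6: tracked with zero error.
  • 8t: tracked with zero error.
  • 2t^2: e_ss = 4/K_a with K_a=0.175 → 160/7.
Total e_ss = 160/7.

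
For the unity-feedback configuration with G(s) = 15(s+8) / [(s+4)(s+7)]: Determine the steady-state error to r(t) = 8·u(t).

The open loop has no poles at the origin → type 0 system.
K_p = lim_{s→0} G(s) = 15·8 / (4·7) = 30/7.
e_ss = 8/(1 + K_p) = 8/(37/7) = 56/37.

56/37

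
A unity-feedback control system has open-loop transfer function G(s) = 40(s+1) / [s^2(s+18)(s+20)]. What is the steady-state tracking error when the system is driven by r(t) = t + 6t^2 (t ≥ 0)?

Two free integrators in G(s): this is a type 2 system. Taking each input component in turn:
  • t: tracked with zero error.
  • 6t^2: e_ss = 12/K_a with K_a=1/9 → 108.
Total e_ss = 108.

108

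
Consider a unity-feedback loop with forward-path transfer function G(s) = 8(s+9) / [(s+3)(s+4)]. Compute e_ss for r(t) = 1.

No free integrators in G(s): this is a type 0 system.
K_p = lim_{s→0} G(s) = 8·9 / (3·4) = 6.
e_ss = 1/(1 + K_p) = 1/7.

1/7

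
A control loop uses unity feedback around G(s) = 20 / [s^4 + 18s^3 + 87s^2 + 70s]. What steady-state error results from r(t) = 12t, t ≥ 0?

Factoring s from the denominator leaves a polynomial with constant term 70, so the system is type 1.
K_v = lim_{s→0} s·G(s) = 20 / 70 = 2/7.
e_ss = 12/K_v = 12/(2/7) = 42.

42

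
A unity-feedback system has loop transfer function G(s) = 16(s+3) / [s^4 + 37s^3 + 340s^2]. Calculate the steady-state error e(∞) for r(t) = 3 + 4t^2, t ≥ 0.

Lowest-order denominator term is 340s^2, so the open loop has 2 poles at the origin → type 2 system. Taking each input component in turn:
  • 3: tracked with zero error.
  • 4t^2: e_ss = 8/K_a with K_a=12/85 → 170/3.
Total e_ss = 170/3.

170/3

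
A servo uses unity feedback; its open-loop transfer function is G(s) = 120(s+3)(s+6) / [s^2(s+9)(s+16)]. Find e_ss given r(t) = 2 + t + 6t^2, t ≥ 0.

The open loop has two poles at the origin → type 2 system. By superposition:
  • 2: tracked with zero error.
  • t: tracked with zero error.
  • 6t^2: e_ss = 12/K_a with K_a=15 → 0.8.
Total e_ss = 0.8.

0.8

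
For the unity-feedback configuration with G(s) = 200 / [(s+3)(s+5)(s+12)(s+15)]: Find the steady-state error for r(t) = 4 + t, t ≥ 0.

No free integrators in G(s): this is a type 0 system. Treating each term separately:
  • 4: e_ss = 4/(1+K_p) with K_p=2/27 → 108/29.
  • t: a type-0 system cannot track it, e_ss → ∞.
The unbounded component dominates.

infinity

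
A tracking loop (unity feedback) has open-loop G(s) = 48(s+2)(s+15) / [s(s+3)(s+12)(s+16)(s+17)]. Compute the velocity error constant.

5/34

One free integrator in G(s): this is a type 1 system.
K_v = lim_{s→0} s·G(s) = 48·2·15 / (3·12·16·17) = 5/34.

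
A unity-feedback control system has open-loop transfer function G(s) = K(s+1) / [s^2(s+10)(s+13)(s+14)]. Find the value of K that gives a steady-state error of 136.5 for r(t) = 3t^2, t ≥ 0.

80

G(s) has two factors of s in the denominator, so the system is type 2.
K_a = lim_{s→0} s^2·G(s) = K·1 / (10·13·14) = (1/1820)·K.
e_ss = 6/K_a = 136.5 ⇒ K_a = 4/91 ⇒ K = (4/91)/(1/1820) = 80.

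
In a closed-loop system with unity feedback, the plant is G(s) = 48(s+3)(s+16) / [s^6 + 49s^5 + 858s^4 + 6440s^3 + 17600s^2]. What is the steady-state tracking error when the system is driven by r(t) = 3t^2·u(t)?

275/6

Factoring s^2 from the denominator leaves a polynomial with constant term 17600, so the system is type 2.
K_a = lim_{s→0} s^2·G(s) = 48·3·16 / 17600 = 36/275.
r(t) = 3t^2 gives R(s) = 6/s^3.
e_ss = 6/K_a = 6/(36/275) = 275/6.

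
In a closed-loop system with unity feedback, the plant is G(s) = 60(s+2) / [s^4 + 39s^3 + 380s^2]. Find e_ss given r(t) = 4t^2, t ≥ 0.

Factoring s^2 from the denominator leaves a polynomial with constant term 380, so the system is type 2.
K_a = lim_{s→0} s^2·G(s) = 60·2 / 380 = 6/19.
r(t) = 4t^2 gives R(s) = 8/s^3.
e_ss = 8/K_a = 8/(6/19) = 76/3.

76/3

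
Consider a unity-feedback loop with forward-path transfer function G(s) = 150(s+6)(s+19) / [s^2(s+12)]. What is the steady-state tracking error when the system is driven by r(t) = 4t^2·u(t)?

The open loop has two poles at the origin → type 2 system.
K_a = lim_{s→0} s^2·G(s) = 150·6·19 / (12) = 1425.
r(t) = 4t^2 gives R(s) = 8/s^3.
e_ss = 8/K_a = 8/1425.

8/1425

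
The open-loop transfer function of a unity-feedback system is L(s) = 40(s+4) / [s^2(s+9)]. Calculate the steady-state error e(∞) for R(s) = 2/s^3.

0.1125

L(s) has two factors of s in the denominator, so the system is type 2.
K_a = lim_{s→0} s^2·L(s) = 40·4 / (9) = 160/9.
r(t) = t^2 gives R(s) = 2/s^3.
e_ss = 2/K_a = 2/(160/9) = 0.1125.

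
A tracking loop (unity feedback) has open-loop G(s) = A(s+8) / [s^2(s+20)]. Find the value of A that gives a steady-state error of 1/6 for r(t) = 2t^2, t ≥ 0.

The open loop has two poles at the origin → type 2 system.
K_a = lim_{s→0} s^2·G(s) = A·8 / (20) = 0.4·A.
e_ss = 4/K_a = 1/6 ⇒ K_a = 24 ⇒ A = 24/0.4 = 60.

60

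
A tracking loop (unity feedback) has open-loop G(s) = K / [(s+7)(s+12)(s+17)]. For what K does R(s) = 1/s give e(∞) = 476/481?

15

The open loop has no poles at the origin → type 0 system.
K_p = lim_{s→0} G(s) = K / (7·12·17) = (1/1428)·K.
e_ss = 1/(1 + K_p) = 476/481 ⇒ 1 + (1/1428)·K = 481/476 ⇒ K = 15.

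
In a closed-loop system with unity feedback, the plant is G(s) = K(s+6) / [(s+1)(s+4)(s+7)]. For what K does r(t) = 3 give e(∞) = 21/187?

120

The open loop has no poles at the origin → type 0 system.
K_p = lim_{s→0} G(s) = K·6 / (1·4·7) = (3/14)·K.
e_ss = 3/(1 + K_p) = 21/187 ⇒ 1 + (3/14)·K = 187/7 ⇒ K = 120.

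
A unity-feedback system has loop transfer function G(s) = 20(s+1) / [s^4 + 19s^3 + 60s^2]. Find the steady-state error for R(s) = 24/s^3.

72

The denominator has no term below 60s^2 — 2 poles at s=0, type 2.
K_a = lim_{s→0} s^2·G(s) = 20·1 / 60 = 1/3.
r(t) = 12t^2 gives R(s) = 24/s^3.
e_ss = 24/K_a = 24/(1/3) = 72.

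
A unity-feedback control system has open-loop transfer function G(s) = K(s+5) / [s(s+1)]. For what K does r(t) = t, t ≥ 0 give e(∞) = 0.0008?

One free integrator in G(s): this is a type 1 system.
K_v = lim_{s→0} s·G(s) = K·5 / (1) = 5·K.
e_ss = 1/K_v = 0.0008 ⇒ K_v = 1250 ⇒ K = 1250/5 = 250.

250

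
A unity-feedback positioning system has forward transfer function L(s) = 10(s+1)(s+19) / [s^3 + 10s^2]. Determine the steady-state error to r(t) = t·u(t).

0

Lowest-order denominator term is 10s^2, so the open loop has 2 poles at the origin → type 2 system.
K_v = ∞ for a type-2 system; e_ss to a ramp is zero.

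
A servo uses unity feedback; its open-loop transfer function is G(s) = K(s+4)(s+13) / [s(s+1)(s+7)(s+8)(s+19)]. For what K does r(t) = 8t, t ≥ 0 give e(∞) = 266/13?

8

The open loop has one pole at the origin → type 1 system.
K_v = lim_{s→0} s·G(s) = K·4·13 / (1·7·8·19) = (13/266)·K.
e_ss = 8/K_v = 266/13 ⇒ K_v = 52/133 ⇒ K = (52/133)/(13/266) = 8.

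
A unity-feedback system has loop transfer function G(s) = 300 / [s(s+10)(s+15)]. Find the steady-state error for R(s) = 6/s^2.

One free integrator in G(s): this is a type 1 system.
K_v = lim_{s→0} s·G(s) = 300 / (10·15) = 2.
e_ss = 6/K_v = 6/2 = 3.

3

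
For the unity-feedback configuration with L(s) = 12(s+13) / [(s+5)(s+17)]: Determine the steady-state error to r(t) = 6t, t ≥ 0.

No free integrators in L(s): this is a type 0 system.
K_v = lim_{s→0} s·L(s) = 0; the steady-state error to this ramp input grows without bound.

infinity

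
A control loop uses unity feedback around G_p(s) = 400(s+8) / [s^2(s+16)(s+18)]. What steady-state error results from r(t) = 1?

G_p(s) has two factors of s in the denominator, so the system is type 2.
K_p = ∞ for a type-2 system; e_ss to a step is zero.

0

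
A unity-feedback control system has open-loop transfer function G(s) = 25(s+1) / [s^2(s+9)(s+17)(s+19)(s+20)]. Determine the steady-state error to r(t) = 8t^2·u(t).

The open loop has two poles at the origin → type 2 system.
K_a = lim_{s→0} s^2·G(s) = 25·1 / (9·17·19·20) = 5/11628.
r(t) = 8t^2 gives R(s) = 16/s^3.
e_ss = 16/K_a = 16/(5/11628) = 37209.6.

37209.6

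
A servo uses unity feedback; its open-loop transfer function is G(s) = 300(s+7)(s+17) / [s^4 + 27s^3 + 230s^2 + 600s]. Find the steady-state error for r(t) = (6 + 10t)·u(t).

20/119

Lowest-order denominator term is 600s, so the open loop has 1 pole at the origin → type 1 system. By superposition:
  • 6: tracked with zero error.
  • 10t: e_ss = 10/K_v with K_v=59.5 → 20/119.
Total e_ss = 20/119.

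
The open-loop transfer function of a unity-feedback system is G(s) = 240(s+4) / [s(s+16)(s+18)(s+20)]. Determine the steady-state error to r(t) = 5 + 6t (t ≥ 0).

36

One free integrator in G(s): this is a type 1 system. Taking each input component in turn:
  • 5: tracked with zero error.
  • 6t: e_ss = 6/K_v with K_v=1/6 → 36.
Total e_ss = 36.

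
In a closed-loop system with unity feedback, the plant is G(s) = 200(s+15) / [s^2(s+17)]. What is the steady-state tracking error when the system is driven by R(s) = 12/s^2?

The open loop has two poles at the origin → type 2 system.
K_v = ∞ for a type-2 system; e_ss to a ramp is zero.

0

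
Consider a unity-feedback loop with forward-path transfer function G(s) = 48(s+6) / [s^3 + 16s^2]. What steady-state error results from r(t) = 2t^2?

The denominator has no term below 16s^2 — 2 poles at s=0, type 2.
K_a = lim_{s→0} s^2·G(s) = 48·6 / 16 = 18.
r(t) = 2t^2 gives R(s) = 4/s^3.
e_ss = 4/K_a = 4/18 = 2/9.

2/9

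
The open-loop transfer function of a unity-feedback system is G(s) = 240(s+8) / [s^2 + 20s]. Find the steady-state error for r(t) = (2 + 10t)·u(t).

The denominator has no term below 20s — 1 pole at s=0, type 1. Taking each input component in turn:
  • 2: tracked with zero error.
  • 10t: e_ss = 10/K_v with K_v=96 → 5/48.
Total e_ss = 5/48.

5/48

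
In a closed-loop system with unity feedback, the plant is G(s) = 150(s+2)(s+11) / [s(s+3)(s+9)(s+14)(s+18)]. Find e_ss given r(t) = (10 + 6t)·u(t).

The open loop has one pole at the origin → type 1 system. By superposition:
  • 10: tracked with zero error.
  • 6t: e_ss = 6/K_v with K_v=275/567 → 3402/275.
Total e_ss = 3402/275.

3402/275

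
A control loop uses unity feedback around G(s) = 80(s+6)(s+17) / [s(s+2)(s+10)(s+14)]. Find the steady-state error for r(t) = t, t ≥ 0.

The open loop has one pole at the origin → type 1 system.
K_v = lim_{s→0} s·G(s) = 80·6·17 / (2·10·14) = 204/7.
e_ss = 1/K_v = 1/(204/7) = 7/204.

7/204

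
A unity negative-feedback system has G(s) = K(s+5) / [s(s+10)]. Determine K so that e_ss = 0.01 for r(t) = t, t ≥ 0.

200

The open loop has one pole at the origin → type 1 system.
K_v = lim_{s→0} s·G(s) = K·5 / (10) = 0.5·K.
e_ss = 1/K_v = 0.01 ⇒ K_v = 100 ⇒ K = 100/0.5 = 200.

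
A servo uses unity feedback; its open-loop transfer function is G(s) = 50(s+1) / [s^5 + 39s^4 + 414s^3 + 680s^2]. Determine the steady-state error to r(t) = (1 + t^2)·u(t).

Lowest-order denominator term is 680s^2, so the open loop has 2 poles at the origin → type 2 system. By superposition:
  • 1: tracked with zero error.
  • t^2: e_ss = 2/K_a with K_a=5/68 → 27.2.
Total e_ss = 27.2.

27.2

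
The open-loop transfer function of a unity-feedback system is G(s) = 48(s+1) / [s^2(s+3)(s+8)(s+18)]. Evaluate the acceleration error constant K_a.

1/9

The open loop has two poles at the origin → type 2 system.
K_a = lim_{s→0} s^2·G(s) = 48·1 / (3·8·18) = 1/9.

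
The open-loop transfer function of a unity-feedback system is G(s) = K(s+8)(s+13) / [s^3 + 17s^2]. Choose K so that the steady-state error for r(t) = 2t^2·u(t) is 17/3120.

The denominator has no term below 17s^2 — 2 poles at s=0, type 2.
K_a = lim_{s→0} s^2·G(s) = K·8·13 / 17 = (104/17)·K.
e_ss = 4/K_a = 17/3120 ⇒ K_a = 12480/17 ⇒ K = (12480/17)/(104/17) = 120.

120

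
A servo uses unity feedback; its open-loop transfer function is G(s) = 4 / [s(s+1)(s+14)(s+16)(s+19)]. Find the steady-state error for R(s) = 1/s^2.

The open loop has one pole at the origin → type 1 system.
K_v = lim_{s→0} s·G(s) = 4 / (1·14·16·19) = 1/1064.
e_ss = 1/K_v = 1/(1/1064) = 1064.

1064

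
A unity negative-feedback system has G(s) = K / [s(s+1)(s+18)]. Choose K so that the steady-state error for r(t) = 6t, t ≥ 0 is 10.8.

10

One free integrator in G(s): this is a type 1 system.
K_v = lim_{s→0} s·G(s) = K / (1·18) = (1/18)·K.
e_ss = 6/K_v = 10.8 ⇒ K_v = 5/9 ⇒ K = (5/9)/(1/18) = 10.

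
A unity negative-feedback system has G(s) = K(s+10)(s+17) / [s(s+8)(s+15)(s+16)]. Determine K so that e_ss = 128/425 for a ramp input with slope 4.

150

System type = 1 (one pole at s=0).
K_v = lim_{s→0} s·G(s) = K·10·17 / (8·15·16) = (17/192)·K.
e_ss = 4/K_v = 128/425 ⇒ K_v = 425/32 ⇒ K = (425/32)/(17/192) = 150.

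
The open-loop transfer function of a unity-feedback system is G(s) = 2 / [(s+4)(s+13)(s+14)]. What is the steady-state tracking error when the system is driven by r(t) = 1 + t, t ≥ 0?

G(s) has no factors of s in the denominator, so the system is type 0. Treating each term separately:
  • 1: e_ss = 1/(1+K_p) with K_p=1/364 → 364/365.
  • t: a type-0 system cannot track it, e_ss → ∞.
The unbounded component dominates.

infinity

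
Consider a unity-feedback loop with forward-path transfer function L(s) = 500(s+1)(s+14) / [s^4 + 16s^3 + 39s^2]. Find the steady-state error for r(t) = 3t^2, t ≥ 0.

The denominator has no term below 39s^2 — 2 poles at s=0, type 2.
K_a = lim_{s→0} s^2·L(s) = 500·1·14 / 39 = 7000/39.
r(t) = 3t^2 gives R(s) = 6/s^3.
e_ss = 6/K_a = 6/(7000/39) = 117/3500.

117/3500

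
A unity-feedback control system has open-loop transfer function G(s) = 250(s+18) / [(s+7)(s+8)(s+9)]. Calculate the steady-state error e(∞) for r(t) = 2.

28/139

No free integrators in G(s): this is a type 0 system.
K_p = lim_{s→0} G(s) = 250·18 / (7·8·9) = 125/14.
e_ss = 2/(1 + K_p) = 2/(139/14) = 28/139.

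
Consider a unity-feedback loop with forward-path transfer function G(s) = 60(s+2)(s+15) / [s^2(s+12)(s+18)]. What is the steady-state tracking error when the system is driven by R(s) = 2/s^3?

0.24

System type = 2 (two poles at s=0).
K_a = lim_{s→0} s^2·G(s) = 60·2·15 / (12·18) = 25/3.
r(t) = t^2 gives R(s) = 2/s^3.
e_ss = 2/K_a = 2/(25/3) = 0.24.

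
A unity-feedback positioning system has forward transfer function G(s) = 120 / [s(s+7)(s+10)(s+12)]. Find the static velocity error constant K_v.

One free integrator in G(s): this is a type 1 system.
K_v = lim_{s→0} s·G(s) = 120 / (7·10·12) = 1/7.

1/7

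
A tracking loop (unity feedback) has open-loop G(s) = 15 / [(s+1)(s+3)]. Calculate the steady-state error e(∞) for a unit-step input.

System type = 0 (no poles at s=0).
K_p = lim_{s→0} G(s) = 15 / (1·3) = 5.
e_ss = 1/(1 + K_p) = 1/6.

1/6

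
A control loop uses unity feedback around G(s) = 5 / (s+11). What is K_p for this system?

5/11

No free integrators in G(s): this is a type 0 system.
K_p = lim_{s→0} G(s) = 5 / (11) = 5/11.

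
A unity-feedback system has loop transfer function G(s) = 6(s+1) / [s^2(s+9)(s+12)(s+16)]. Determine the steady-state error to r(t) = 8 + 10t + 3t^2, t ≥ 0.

1728

The open loop has two poles at the origin → type 2 system. Taking each input component in turn:
  • 8: tracked with zero error.
  • 10t: tracked with zero error.
  • 3t^2: e_ss = 6/K_a with K_a=1/288 → 1728.
Total e_ss = 1728.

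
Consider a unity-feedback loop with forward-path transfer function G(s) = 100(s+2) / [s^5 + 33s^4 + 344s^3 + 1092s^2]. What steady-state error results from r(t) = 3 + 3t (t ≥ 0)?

0

The denominator has no term below 1092s^2 — 2 poles at s=0, type 2. Treating each term separately:
  • 3: tracked with zero error.
  • 3t: tracked with zero error.
Total e_ss = 0.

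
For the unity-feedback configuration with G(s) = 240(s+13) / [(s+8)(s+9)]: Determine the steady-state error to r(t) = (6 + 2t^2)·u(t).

The open loop has no poles at the origin → type 0 system. By superposition:
  • 6: e_ss = 6/(1+K_p) with K_p=130/3 → 18/133.
  • 2t^2: a type-0 system cannot track it, e_ss → ∞.
The unbounded component dominates.

infinity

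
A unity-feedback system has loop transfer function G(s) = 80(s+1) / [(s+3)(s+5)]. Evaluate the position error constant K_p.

16/3

No free integrators in G(s): this is a type 0 system.
K_p = lim_{s→0} G(s) = 80·1 / (3·5) = 16/3.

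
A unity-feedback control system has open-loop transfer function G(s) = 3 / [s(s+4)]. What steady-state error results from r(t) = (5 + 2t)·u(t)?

8/3

The open loop has one pole at the origin → type 1 system. By superposition:
  • 5: tracked with zero error.
  • 2t: e_ss = 2/K_v with K_v=0.75 → 8/3.
Total e_ss = 8/3.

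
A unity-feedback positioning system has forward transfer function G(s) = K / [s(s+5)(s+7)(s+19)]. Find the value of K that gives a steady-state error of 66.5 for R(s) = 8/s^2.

One free integrator in G(s): this is a type 1 system.
K_v = lim_{s→0} s·G(s) = K / (5·7·19) = (1/665)·K.
e_ss = 8/K_v = 66.5 ⇒ K_v = 16/133 ⇒ K = (16/133)/(1/665) = 80.

80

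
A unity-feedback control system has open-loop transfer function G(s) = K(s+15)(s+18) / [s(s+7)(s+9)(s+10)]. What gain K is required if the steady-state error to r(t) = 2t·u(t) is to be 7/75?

System type = 1 (one pole at s=0).
K_v = lim_{s→0} s·G(s) = K·15·18 / (7·9·10) = (3/7)·K.
e_ss = 2/K_v = 7/75 ⇒ K_v = 150/7 ⇒ K = (150/7)/(3/7) = 50.

50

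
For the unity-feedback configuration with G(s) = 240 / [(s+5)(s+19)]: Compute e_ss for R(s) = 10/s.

190/67

The open loop has no poles at the origin → type 0 system.
K_p = lim_{s→0} G(s) = 240 / (5·19) = 48/19.
e_ss = 10/(1 + K_p) = 10/(67/19) = 190/67.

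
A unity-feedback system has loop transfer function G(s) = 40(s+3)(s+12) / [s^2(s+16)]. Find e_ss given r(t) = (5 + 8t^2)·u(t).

8/45

Two free integrators in G(s): this is a type 2 system. By superposition:
  • 5: tracked with zero error.
  • 8t^2: e_ss = 16/K_a with K_a=90 → 8/45.
Total e_ss = 8/45.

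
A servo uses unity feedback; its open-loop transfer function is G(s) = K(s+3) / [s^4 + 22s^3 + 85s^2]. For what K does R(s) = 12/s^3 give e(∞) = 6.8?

50

Lowest-order denominator term is 85s^2, so the open loop has 2 poles at the origin → type 2 system.
K_a = lim_{s→0} s^2·G(s) = K·3 / 85 = (3/85)·K.
e_ss = 12/K_a = 6.8 ⇒ K_a = 30/17 ⇒ K = (30/17)/(3/85) = 50.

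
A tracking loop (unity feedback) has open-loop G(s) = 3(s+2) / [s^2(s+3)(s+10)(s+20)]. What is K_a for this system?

The open loop has two poles at the origin → type 2 system.
K_a = lim_{s→0} s^2·G(s) = 3·2 / (3·10·20) = 0.01.

0.01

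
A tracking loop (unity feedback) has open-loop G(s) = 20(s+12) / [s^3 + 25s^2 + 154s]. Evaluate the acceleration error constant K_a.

0

The denominator has no term below 154s — 1 pole at s=0, type 1.
K_a = lim_{s→0} s^2·G(s) = 0 (the extra factor of s kills the finite limit).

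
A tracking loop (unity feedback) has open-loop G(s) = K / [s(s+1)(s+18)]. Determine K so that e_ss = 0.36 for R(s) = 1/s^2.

50

G(s) has one factor of s in the denominator, so the system is type 1.
K_v = lim_{s→0} s·G(s) = K / (1·18) = (1/18)·K.
e_ss = 1/K_v = 0.36 ⇒ K_v = 25/9 ⇒ K = (25/9)/(1/18) = 50.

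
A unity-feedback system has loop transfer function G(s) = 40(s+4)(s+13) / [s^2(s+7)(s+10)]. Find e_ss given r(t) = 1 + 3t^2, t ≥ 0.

G(s) has two factors of s in the denominator, so the system is type 2. Treating each term separately:
  • 1: tracked with zero error.
  • 3t^2: e_ss = 6/K_a with K_a=208/7 → 21/104.
Total e_ss = 21/104.

21/104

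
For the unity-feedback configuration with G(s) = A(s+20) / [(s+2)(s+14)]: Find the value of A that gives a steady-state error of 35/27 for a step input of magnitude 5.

4

No free integrators in G(s): this is a type 0 system.
K_p = lim_{s→0} G(s) = A·20 / (2·14) = (5/7)·A.
e_ss = 5/(1 + K_p) = 35/27 ⇒ 1 + (5/7)·A = 27/7 ⇒ A = 4.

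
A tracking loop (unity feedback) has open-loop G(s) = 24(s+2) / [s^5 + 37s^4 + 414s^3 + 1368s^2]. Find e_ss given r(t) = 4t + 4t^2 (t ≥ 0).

228

Factoring s^2 from the denominator leaves a polynomial with constant term 1368, so the system is type 2. Treating each term separately:
  • 4t: tracked with zero error.
  • 4t^2: e_ss = 8/K_a with K_a=2/57 → 228.
Total e_ss = 228.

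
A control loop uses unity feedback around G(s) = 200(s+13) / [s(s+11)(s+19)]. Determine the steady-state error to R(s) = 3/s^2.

627/2600

System type = 1 (one pole at s=0).
K_v = lim_{s→0} s·G(s) = 200·13 / (11·19) = 2600/209.
e_ss = 3/K_v = 3/(2600/209) = 627/2600.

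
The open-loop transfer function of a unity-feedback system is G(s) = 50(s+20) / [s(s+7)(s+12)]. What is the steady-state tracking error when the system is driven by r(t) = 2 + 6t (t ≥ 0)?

0.504

The open loop has one pole at the origin → type 1 system. Treating each term separately:
  • 2: tracked with zero error.
  • 6t: e_ss = 6/K_v with K_v=250/21 → 0.504.
Total e_ss = 0.504.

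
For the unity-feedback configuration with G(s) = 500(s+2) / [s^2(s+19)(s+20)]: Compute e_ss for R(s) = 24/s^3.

9.12

G(s) has two factors of s in the denominator, so the system is type 2.
K_a = lim_{s→0} s^2·G(s) = 500·2 / (19·20) = 50/19.
r(t) = 12t^2 gives R(s) = 24/s^3.
e_ss = 24/K_a = 24/(50/19) = 9.12.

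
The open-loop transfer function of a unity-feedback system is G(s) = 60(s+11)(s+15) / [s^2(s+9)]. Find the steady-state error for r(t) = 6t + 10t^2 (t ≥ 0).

Two free integrators in G(s): this is a type 2 system. Taking each input component in turn:
  • 6t: tracked with zero error.
  • 10t^2: e_ss = 20/K_a with K_a=1100 → 1/55.
Total e_ss = 1/55.

1/55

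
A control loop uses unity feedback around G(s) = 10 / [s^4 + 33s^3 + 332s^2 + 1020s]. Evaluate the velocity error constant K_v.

Lowest-order denominator term is 1020s, so the open loop has 1 pole at the origin → type 1 system.
K_v = lim_{s→0} s·G(s) = 10 / 1020 = 1/102.

1/102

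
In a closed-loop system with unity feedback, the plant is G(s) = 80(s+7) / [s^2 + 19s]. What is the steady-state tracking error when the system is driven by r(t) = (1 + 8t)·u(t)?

Factoring s from the denominator leaves a polynomial with constant term 19, so the system is type 1. Taking each input component in turn:
  • 1: tracked with zero error.
  • 8t: e_ss = 8/K_v with K_v=560/19 → 19/70.
Total e_ss = 19/70.

19/70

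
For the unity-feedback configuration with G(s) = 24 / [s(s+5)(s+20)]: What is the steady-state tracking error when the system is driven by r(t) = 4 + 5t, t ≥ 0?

The open loop has one pole at the origin → type 1 system. Treating each term separately:
  • 4: tracked with zero error.
  • 5t: e_ss = 5/K_v with K_v=0.24 → 125/6.
Total e_ss = 125/6.

125/6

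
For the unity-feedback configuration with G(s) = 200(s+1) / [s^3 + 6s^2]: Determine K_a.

100/3

Factoring s^2 from the denominator leaves a polynomial with constant term 6, so the system is type 2.
K_a = lim_{s→0} s^2·G(s) = 200·1 / 6 = 100/3.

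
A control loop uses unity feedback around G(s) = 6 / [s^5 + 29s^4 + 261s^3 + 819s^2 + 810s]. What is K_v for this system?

Factoring s from the denominator leaves a polynomial with constant term 810, so the system is type 1.
K_v = lim_{s→0} s·G(s) = 6 / 810 = 1/135.

1/135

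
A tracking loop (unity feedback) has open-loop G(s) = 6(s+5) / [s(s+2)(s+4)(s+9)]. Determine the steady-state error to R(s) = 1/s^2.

One free integrator in G(s): this is a type 1 system.
K_v = lim_{s→0} s·G(s) = 6·5 / (2·4·9) = 5/12.
e_ss = 1/K_v = 1/(5/12) = 2.4.

2.4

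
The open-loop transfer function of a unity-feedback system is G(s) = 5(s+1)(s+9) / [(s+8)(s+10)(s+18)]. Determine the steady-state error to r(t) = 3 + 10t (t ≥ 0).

No free integrators in G(s): this is a type 0 system. Treating each term separately:
  • 3: e_ss = 3/(1+K_p) with K_p=1/32 → 32/11.
  • 10t: a type-0 system cannot track it, e_ss → ∞.
The unbounded component dominates.

infinity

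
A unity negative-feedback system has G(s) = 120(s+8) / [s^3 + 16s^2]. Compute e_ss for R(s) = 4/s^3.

Factoring s^2 from the denominator leaves a polynomial with constant term 16, so the system is type 2.
K_a = lim_{s→0} s^2·G(s) = 120·8 / 16 = 60.
r(t) = 2t^2 gives R(s) = 4/s^3.
e_ss = 4/K_a = 4/60 = 1/15.

1/15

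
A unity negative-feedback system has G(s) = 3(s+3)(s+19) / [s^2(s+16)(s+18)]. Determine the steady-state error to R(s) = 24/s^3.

G(s) has two factors of s in the denominator, so the system is type 2.
K_a = lim_{s→0} s^2·G(s) = 3·3·19 / (16·18) = 19/32.
r(t) = 12t^2 gives R(s) = 24/s^3.
e_ss = 24/K_a = 24/(19/32) = 768/19.

768/19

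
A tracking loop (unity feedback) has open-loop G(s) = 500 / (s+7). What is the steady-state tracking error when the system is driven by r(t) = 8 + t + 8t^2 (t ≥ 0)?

G(s) has no factors of s in the denominator, so the system is type 0. Treating each term separately:
  • 8: e_ss = 8/(1+K_p) with K_p=500/7 → 56/507.
  • t: a type-0 system cannot track it, e_ss → ∞.
  • 8t^2: a type-0 system cannot track it, e_ss → ∞.
The unbounded component dominates.

infinity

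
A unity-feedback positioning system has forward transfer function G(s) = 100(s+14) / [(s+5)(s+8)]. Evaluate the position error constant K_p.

No free integrators in G(s): this is a type 0 system.
K_p = lim_{s→0} G(s) = 100·14 / (5·8) = 35.

35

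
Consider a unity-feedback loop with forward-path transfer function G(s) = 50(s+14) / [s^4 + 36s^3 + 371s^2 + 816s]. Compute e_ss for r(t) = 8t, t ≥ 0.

1632/175

The denominator has no term below 816s — 1 pole at s=0, type 1.
K_v = lim_{s→0} s·G(s) = 50·14 / 816 = 175/204.
e_ss = 8/K_v = 8/(175/204) = 1632/175.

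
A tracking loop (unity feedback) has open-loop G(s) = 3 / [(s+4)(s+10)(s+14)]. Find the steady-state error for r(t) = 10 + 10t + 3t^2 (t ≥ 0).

infinity

No free integrators in G(s): this is a type 0 system. Taking each input component in turn:
  • 10: e_ss = 10/(1+K_p) with K_p=3/560 → 5600/563.
  • 10t: a type-0 system cannot track it, e_ss → ∞.
  • 3t^2: a type-0 system cannot track it, e_ss → ∞.
The unbounded component dominates.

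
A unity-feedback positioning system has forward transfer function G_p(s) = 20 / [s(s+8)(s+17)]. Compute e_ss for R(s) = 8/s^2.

G_p(s) has one factor of s in the denominator, so the system is type 1.
K_v = lim_{s→0} s·G_p(s) = 20 / (8·17) = 5/34.
e_ss = 8/K_v = 8/(5/34) = 54.4.

54.4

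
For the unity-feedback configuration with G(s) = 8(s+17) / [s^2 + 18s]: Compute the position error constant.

infinity

K_p = lim_{s→0} G(s); with 1 pole at the origin the limit diverges, so K_p = ∞.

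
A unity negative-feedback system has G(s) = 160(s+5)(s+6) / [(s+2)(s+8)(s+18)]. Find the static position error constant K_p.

System type = 0 (no poles at s=0).
K_p = lim_{s→0} G(s) = 160·5·6 / (2·8·18) = 50/3.

50/3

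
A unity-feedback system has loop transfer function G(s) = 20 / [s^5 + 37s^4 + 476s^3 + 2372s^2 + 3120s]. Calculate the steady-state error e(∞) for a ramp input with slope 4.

624

The denominator has no term below 3120s — 1 pole at s=0, type 1.
K_v = lim_{s→0} s·G(s) = 20 / 3120 = 1/156.
e_ss = 4/K_v = 4/(1/156) = 624.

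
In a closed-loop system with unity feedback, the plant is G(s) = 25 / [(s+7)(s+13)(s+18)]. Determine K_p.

G(s) has no factors of s in the denominator, so the system is type 0.
K_p = lim_{s→0} G(s) = 25 / (7·13·18) = 25/1638.

25/1638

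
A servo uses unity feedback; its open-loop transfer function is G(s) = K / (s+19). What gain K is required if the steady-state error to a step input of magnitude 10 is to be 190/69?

50

The open loop has no poles at the origin → type 0 system.
K_p = lim_{s→0} G(s) = K / (19) = (1/19)·K.
e_ss = 10/(1 + K_p) = 190/69 ⇒ 1 + (1/19)·K = 69/19 ⇒ K = 50.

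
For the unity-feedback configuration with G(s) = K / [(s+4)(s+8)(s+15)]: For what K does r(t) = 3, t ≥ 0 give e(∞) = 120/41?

System type = 0 (no poles at s=0).
K_p = lim_{s→0} G(s) = K / (4·8·15) = (1/480)·K.
e_ss = 3/(1 + K_p) = 120/41 ⇒ 1 + (1/480)·K = 1.025 ⇒ K = 12.

12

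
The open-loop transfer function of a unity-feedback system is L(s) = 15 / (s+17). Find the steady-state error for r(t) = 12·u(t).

6.375

No free integrators in L(s): this is a type 0 system.
K_p = lim_{s→0} L(s) = 15 / (17) = 15/17.
e_ss = 12/(1 + K_p) = 12/(32/17) = 6.375.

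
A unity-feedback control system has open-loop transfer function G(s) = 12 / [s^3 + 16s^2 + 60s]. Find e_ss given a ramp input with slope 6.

Factoring s from the denominator leaves a polynomial with constant term 60, so the system is type 1.
K_v = lim_{s→0} s·G(s) = 12 / 60 = 0.2.
e_ss = 6/K_v = 6/0.2 = 30.

30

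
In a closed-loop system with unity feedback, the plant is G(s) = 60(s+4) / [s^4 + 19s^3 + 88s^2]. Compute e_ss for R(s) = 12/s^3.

4.4

Factoring s^2 from the denominator leaves a polynomial with constant term 88, so the system is type 2.
K_a = lim_{s→0} s^2·G(s) = 60·4 / 88 = 30/11.
r(t) = 6t^2 gives R(s) = 12/s^3.
e_ss = 12/K_a = 12/(30/11) = 4.4.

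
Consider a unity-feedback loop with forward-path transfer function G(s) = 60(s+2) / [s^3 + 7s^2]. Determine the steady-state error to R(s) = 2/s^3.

7/60

The denominator has no term below 7s^2 — 2 poles at s=0, type 2.
K_a = lim_{s→0} s^2·G(s) = 60·2 / 7 = 120/7.
r(t) = t^2 gives R(s) = 2/s^3.
e_ss = 2/K_a = 2/(120/7) = 7/60.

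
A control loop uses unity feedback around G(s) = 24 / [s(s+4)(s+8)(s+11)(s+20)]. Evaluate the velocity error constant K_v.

3/880

The open loop has one pole at the origin → type 1 system.
K_v = lim_{s→0} s·G(s) = 24 / (4·8·11·20) = 3/880.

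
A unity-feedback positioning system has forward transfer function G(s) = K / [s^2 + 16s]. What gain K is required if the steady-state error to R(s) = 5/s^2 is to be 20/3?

The denominator has no term below 16s — 1 pole at s=0, type 1.
K_v = lim_{s→0} s·G(s) = K / 16 = 0.0625·K.
e_ss = 5/K_v = 20/3 ⇒ K_v = 0.75 ⇒ K = 0.75/0.0625 = 12.

12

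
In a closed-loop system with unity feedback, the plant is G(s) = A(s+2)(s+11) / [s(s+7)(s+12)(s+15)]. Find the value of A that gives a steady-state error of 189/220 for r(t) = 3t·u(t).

200

G(s) has one factor of s in the denominator, so the system is type 1.
K_v = lim_{s→0} s·G(s) = A·2·11 / (7·12·15) = (11/630)·A.
e_ss = 3/K_v = 189/220 ⇒ K_v = 220/63 ⇒ A = (220/63)/(11/630) = 200.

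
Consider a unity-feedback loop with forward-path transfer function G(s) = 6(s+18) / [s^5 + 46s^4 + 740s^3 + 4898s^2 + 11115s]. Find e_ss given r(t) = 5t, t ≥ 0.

Factoring s from the denominator leaves a polynomial with constant term 11115, so the system is type 1.
K_v = lim_{s→0} s·G(s) = 6·18 / 11115 = 12/1235.
e_ss = 5/K_v = 5/(12/1235) = 6175/12.

6175/12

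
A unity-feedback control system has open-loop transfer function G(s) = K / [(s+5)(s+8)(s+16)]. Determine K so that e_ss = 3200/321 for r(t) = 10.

2

System type = 0 (no poles at s=0).
K_p = lim_{s→0} G(s) = K / (5·8·16) = (1/640)·K.
e_ss = 10/(1 + K_p) = 3200/321 ⇒ 1 + (1/640)·K = 321/320 ⇒ K = 2.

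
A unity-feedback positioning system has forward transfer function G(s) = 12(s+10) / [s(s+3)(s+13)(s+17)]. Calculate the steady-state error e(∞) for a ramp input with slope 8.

44.2

System type = 1 (one pole at s=0).
K_v = lim_{s→0} s·G(s) = 12·10 / (3·13·17) = 40/221.
e_ss = 8/K_v = 8/(40/221) = 44.2.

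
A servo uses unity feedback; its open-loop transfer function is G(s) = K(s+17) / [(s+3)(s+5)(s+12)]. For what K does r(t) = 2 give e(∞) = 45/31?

4

The open loop has no poles at the origin → type 0 system.
K_p = lim_{s→0} G(s) = K·17 / (3·5·12) = (17/180)·K.
e_ss = 2/(1 + K_p) = 45/31 ⇒ 1 + (17/180)·K = 62/45 ⇒ K = 4.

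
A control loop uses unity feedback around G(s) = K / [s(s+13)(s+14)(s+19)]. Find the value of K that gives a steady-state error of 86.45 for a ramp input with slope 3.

The open loop has one pole at the origin → type 1 system.
K_v = lim_{s→0} s·G(s) = K / (13·14·19) = (1/3458)·K.
e_ss = 3/K_v = 86.45 ⇒ K_v = 60/1729 ⇒ K = (60/1729)/(1/3458) = 120.

120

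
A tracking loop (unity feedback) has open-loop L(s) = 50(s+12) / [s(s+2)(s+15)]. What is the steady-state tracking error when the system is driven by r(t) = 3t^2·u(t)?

The open loop has one pole at the origin → type 1 system.
K_a = lim_{s→0} s^2·L(s) = 0; the steady-state error to this parabolic input grows without bound.

infinity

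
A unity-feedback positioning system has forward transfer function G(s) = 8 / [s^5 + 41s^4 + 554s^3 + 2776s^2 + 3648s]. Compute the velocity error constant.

1/456

Factoring s from the denominator leaves a polynomial with constant term 3648, so the system is type 1.
K_v = lim_{s→0} s·G(s) = 8 / 3648 = 1/456.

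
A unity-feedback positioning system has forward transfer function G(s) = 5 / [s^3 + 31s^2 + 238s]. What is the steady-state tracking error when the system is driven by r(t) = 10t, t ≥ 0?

476

The denominator has no term below 238s — 1 pole at s=0, type 1.
K_v = lim_{s→0} s·G(s) = 5 / 238 = 5/238.
e_ss = 10/K_v = 10/(5/238) = 476.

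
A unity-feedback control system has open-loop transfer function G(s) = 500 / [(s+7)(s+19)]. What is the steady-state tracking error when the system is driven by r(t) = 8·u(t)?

System type = 0 (no poles at s=0).
K_p = lim_{s→0} G(s) = 500 / (7·19) = 500/133.
e_ss = 8/(1 + K_p) = 8/(633/133) = 1064/633.

1064/633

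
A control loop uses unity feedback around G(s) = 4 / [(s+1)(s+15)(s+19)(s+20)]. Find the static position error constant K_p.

1/1425

The open loop has no poles at the origin → type 0 system.
K_p = lim_{s→0} G(s) = 4 / (1·15·19·20) = 1/1425.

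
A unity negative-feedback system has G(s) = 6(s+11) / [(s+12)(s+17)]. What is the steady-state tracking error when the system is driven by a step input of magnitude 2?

68/45

G(s) has no factors of s in the denominator, so the system is type 0.
K_p = lim_{s→0} G(s) = 6·11 / (12·17) = 11/34.
e_ss = 2/(1 + K_p) = 2/(45/34) = 68/45.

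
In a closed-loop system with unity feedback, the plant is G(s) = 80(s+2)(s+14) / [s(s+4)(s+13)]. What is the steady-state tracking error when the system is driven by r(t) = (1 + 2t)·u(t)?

13/280

The open loop has one pole at the origin → type 1 system. Taking each input component in turn:
  • 1: tracked with zero error.
  • 2t: e_ss = 2/K_v with K_v=560/13 → 13/280.
Total e_ss = 13/280.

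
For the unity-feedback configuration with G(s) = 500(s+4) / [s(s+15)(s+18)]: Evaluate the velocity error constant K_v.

200/27

One free integrator in G(s): this is a type 1 system.
K_v = lim_{s→0} s·G(s) = 500·4 / (15·18) = 200/27.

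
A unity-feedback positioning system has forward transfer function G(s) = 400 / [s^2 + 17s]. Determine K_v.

Lowest-order denominator term is 17s, so the open loop has 1 pole at the origin → type 1 system.
K_v = lim_{s→0} s·G(s) = 400 / 17 = 400/17.

400/17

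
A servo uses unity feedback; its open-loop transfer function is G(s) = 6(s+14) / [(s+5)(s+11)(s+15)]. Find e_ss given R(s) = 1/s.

G(s) has no factors of s in the denominator, so the system is type 0.
K_p = lim_{s→0} G(s) = 6·14 / (5·11·15) = 28/275.
e_ss = 1/(1 + K_p) = 1/(303/275) = 275/303.

275/303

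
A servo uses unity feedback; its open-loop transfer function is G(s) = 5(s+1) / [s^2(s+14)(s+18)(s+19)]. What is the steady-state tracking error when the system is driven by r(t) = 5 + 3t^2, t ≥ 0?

5745.6

The open loop has two poles at the origin → type 2 system. Taking each input component in turn:
  • 5: tracked with zero error.
  • 3t^2: e_ss = 6/K_a with K_a=5/4788 → 5745.6.
Total e_ss = 5745.6.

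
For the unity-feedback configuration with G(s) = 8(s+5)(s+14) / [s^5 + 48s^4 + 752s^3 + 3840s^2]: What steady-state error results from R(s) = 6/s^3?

288/7

Factoring s^2 from the denominator leaves a polynomial with constant term 3840, so the system is type 2.
K_a = lim_{s→0} s^2·G(s) = 8·5·14 / 3840 = 7/48.
r(t) = 3t^2 gives R(s) = 6/s^3.
e_ss = 6/K_a = 6/(7/48) = 288/7.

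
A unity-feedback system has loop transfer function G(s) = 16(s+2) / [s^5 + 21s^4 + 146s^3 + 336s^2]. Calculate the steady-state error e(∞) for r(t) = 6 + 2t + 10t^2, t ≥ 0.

210

Lowest-order denominator term is 336s^2, so the open loop has 2 poles at the origin → type 2 system. By superposition:
  • 6: tracked with zero error.
  • 2t: tracked with zero error.
  • 10t^2: e_ss = 20/K_a with K_a=2/21 → 210.
Total e_ss = 210.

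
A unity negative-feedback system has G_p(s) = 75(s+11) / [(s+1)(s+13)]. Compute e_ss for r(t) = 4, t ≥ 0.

26/419

G_p(s) has no factors of s in the denominator, so the system is type 0.
K_p = lim_{s→0} G_p(s) = 75·11 / (1·13) = 825/13.
e_ss = 4/(1 + K_p) = 4/(838/13) = 26/419.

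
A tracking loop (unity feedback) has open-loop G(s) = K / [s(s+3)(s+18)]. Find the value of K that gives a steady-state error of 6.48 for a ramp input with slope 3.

25

G(s) has one factor of s in the denominator, so the system is type 1.
K_v = lim_{s→0} s·G(s) = K / (3·18) = (1/54)·K.
e_ss = 3/K_v = 6.48 ⇒ K_v = 25/54 ⇒ K = (25/54)/(1/54) = 25.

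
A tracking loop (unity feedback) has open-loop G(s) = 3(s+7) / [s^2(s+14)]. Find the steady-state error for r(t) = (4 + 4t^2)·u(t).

G(s) has two factors of s in the denominator, so the system is type 2. By superposition:
  • 4: tracked with zero error.
  • 4t^2: e_ss = 8/K_a with K_a=1.5 → 16/3.
Total e_ss = 16/3.

16/3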